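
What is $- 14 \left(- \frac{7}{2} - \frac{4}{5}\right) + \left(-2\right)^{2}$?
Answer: $\frac{321}{5} \approx 64.2$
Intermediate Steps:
$- 14 \left(- \frac{7}{2} - \frac{4}{5}\right) + \left(-2\right)^{2} = - 14 \left(\left(-7\right) \frac{1}{2} - \frac{4}{5}\right) + 4 = - 14 \left(- \frac{7}{2} - \frac{4}{5}\right) + 4 = \left(-14\right) \left(- \frac{43}{10}\right) + 4 = \frac{301}{5} + 4 = \frac{321}{5}$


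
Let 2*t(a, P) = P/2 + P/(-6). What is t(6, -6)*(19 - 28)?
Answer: 9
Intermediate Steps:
t(a, P) = P/6 (t(a, P) = (P/2 + P/(-6))/2 = (P*(1/2) + P*(-1/6))/2 = (P/2 - P/6)/2 = (P/3)/2 = P/6)
t(6, -6)*(19 - 28) = ((1/6)*(-6))*(19 - 28) = -1*(-9) = 9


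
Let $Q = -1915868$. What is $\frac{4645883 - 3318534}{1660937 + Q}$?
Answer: $- \frac{1327349}{254931} \approx -5.2067$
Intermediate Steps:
$\frac{4645883 - 3318534}{1660937 + Q} = \frac{4645883 - 3318534}{1660937 - 1915868} = \frac{1327349}{-254931} = 1327349 \left(- \frac{1}{254931}\right) = - \frac{1327349}{254931}$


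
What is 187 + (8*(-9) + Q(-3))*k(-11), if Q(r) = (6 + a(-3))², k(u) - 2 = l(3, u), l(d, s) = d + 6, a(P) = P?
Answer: -506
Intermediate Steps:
l(d, s) = 6 + d
k(u) = 11 (k(u) = 2 + (6 + 3) = 2 + 9 = 11)
Q(r) = 9 (Q(r) = (6 - 3)² = 3² = 9)
187 + (8*(-9) + Q(-3))*k(-11) = 187 + (8*(-9) + 9)*11 = 187 + (-72 + 9)*11 = 187 - 63*11 = 187 - 693 = -506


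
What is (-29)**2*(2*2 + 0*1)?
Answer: 3364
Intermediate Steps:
(-29)**2*(2*2 + 0*1) = 841*(4 + 0) = 841*4 = 3364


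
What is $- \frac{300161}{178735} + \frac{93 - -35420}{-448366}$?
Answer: $- \frac{140929402981}{80138697010} \approx -1.7586$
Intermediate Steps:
$- \frac{300161}{178735} + \frac{93 - -35420}{-448366} = \left(-300161\right) \frac{1}{178735} + \left(93 + 35420\right) \left(- \frac{1}{448366}\right) = - \frac{300161}{178735} + 35513 \left(- \frac{1}{448366}\right) = - \frac{300161}{178735} - \frac{35513}{448366} = - \frac{140929402981}{80138697010}$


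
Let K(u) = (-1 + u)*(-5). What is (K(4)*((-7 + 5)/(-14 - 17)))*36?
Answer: -1080/31 ≈ -34.839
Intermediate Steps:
K(u) = 5 - 5*u
(K(4)*((-7 + 5)/(-14 - 17)))*36 = ((5 - 5*4)*((-7 + 5)/(-14 - 17)))*36 = ((5 - 20)*(-2/(-31)))*36 = -(-30)*(-1)/31*36 = -15*2/31*36 = -30/31*36 = -1080/31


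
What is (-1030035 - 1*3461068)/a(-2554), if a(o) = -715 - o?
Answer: -4491103/1839 ≈ -2442.1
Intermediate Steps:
(-1030035 - 1*3461068)/a(-2554) = (-1030035 - 1*3461068)/(-715 - 1*(-2554)) = (-1030035 - 3461068)/(-715 + 2554) = -4491103/1839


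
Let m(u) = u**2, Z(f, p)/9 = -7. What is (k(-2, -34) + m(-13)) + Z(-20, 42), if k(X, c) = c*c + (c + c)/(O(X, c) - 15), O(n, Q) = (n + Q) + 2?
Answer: 61906/49 ≈ 1263.4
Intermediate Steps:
O(n, Q) = 2 + Q + n (O(n, Q) = (Q + n) + 2 = 2 + Q + n)
Z(f, p) = -63 (Z(f, p) = 9*(-7) = -63)
k(X, c) = c**2 + 2*c/(-13 + X + c) (k(X, c) = c*c + (c + c)/((2 + c + X) - 15) = c**2 + (2*c)/((2 + X + c) - 15) = c**2 + (2*c)/(-13 + X + c) = c**2 + 2*c/(-13 + X + c))
(k(-2, -34) + m(-13)) + Z(-20, 42) = (-34*(2 - 15*(-34) - 34*(2 - 2 - 34))/(-13 - 2 - 34) + (-13)**2) - 63 = (-34*(2 + 510 - 34*(-34))/(-49) + 169) - 63 = (-34*(-1/49)*(2 + 510 + 1156) + 169) - 63 = (-34*(-1/49)*1668 + 169) - 63 = (56712/49 + 169) - 63 = 64993/49 - 63 = 61906/49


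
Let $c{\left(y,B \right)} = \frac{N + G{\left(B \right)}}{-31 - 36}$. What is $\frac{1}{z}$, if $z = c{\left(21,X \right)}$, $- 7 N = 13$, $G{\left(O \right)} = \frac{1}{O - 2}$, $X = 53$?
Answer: $\frac{23919}{656} \approx 36.462$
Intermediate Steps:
$G{\left(O \right)} = \frac{1}{-2 + O}$
$N = - \frac{13}{7}$ ($N = \left(- \frac{1}{7}\right) 13 = - \frac{13}{7} \approx -1.8571$)
$c{\left(y,B \right)} = \frac{13}{469} - \frac{1}{67 \left(-2 + B\right)}$ ($c{\left(y,B \right)} = \frac{- \frac{13}{7} + \frac{1}{-2 + B}}{-31 - 36} = \frac{- \frac{13}{7} + \frac{1}{-2 + B}}{-67} = \left(- \frac{13}{7} + \frac{1}{-2 + B}\right) \left(- \frac{1}{67}\right) = \frac{13}{469} - \frac{1}{67 \left(-2 + B\right)}$)
$z = \frac{656}{23919}$ ($z = \frac{-33 + 13 \cdot 53}{469 \left(-2 + 53\right)} = \frac{-33 + 689}{469 \cdot 51} = \frac{1}{469} \cdot \frac{1}{51} \cdot 656 = \frac{656}{23919} \approx 0.027426$)
$\frac{1}{z} = \frac{1}{\frac{656}{23919}} = \frac{23919}{656}$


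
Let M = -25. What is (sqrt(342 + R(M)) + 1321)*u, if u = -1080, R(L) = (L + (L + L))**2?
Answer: -1426680 - 3240*sqrt(663) ≈ -1.5101e+6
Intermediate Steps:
R(L) = 9*L**2 (R(L) = (L + 2*L)**2 = (3*L)**2 = 9*L**2)
(sqrt(342 + R(M)) + 1321)*u = (sqrt(342 + 9*(-25)**2) + 1321)*(-1080) = (sqrt(342 + 9*625) + 1321)*(-1080) = (sqrt(342 + 5625) + 1321)*(-1080) = (sqrt(5967) + 1321)*(-1080) = (3*sqrt(663) + 1321)*(-1080) = (1321 + 3*sqrt(663))*(-1080) = -1426680 - 3240*sqrt(663)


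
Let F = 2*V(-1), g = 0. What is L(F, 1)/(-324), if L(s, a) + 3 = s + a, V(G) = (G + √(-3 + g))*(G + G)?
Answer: -1/162 + I*√3/81 ≈ -0.0061728 + 0.021383*I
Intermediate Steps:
V(G) = 2*G*(G + I*√3) (V(G) = (G + √(-3 + 0))*(G + G) = (G + √(-3))*(2*G) = (G + I*√3)*(2*G) = 2*G*(G + I*√3))
F = 4 - 4*I*√3 (F = 2*(2*(-1)*(-1 + I*√3)) = 2*(2 - 2*I*√3) = 4 - 4*I*√3 ≈ 4.0 - 6.9282*I)
L(s, a) = -3 + a + s (L(s, a) = -3 + (s + a) = -3 + (a + s) = -3 + a + s)
L(F, 1)/(-324) = (-3 + 1 + (4 - 4*I*√3))/(-324) = (2 - 4*I*√3)*(-1/324) = -1/162 + I*√3/81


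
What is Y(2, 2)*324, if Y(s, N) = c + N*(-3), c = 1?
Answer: -1620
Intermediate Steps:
Y(s, N) = 1 - 3*N (Y(s, N) = 1 + N*(-3) = 1 - 3*N)
Y(2, 2)*324 = (1 - 3*2)*324 = (1 - 6)*324 = -5*324 = -1620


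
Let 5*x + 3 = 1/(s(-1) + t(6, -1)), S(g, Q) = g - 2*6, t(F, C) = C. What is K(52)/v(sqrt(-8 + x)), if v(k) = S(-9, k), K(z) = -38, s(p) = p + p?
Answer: 38/21 ≈ 1.8095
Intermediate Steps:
s(p) = 2*p
S(g, Q) = -12 + g (S(g, Q) = g - 12 = -12 + g)
x = -2/3 (x = -3/5 + 1/(5*(2*(-1) - 1)) = -3/5 + 1/(5*(-2 - 1)) = -3/5 + (1/5)/(-3) = -3/5 + (1/5)*(-1/3) = -3/5 - 1/15 = -2/3 ≈ -0.66667)
v(k) = -21 (v(k) = -12 - 9 = -21)
K(52)/v(sqrt(-8 + x)) = -38/(-21) = -38*(-1/21) = 38/21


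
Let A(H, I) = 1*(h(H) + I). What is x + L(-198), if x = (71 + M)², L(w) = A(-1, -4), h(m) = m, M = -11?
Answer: 3595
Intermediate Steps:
A(H, I) = H + I (A(H, I) = 1*(H + I) = H + I)
L(w) = -5 (L(w) = -1 - 4 = -5)
x = 3600 (x = (71 - 11)² = 60² = 3600)
x + L(-198) = 3600 - 5 = 3595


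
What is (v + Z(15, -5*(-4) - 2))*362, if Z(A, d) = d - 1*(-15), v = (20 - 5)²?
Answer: 93396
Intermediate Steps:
v = 225 (v = 15² = 225)
Z(A, d) = 15 + d (Z(A, d) = d + 15 = 15 + d)
(v + Z(15, -5*(-4) - 2))*362 = (225 + (15 + (-5*(-4) - 2)))*362 = (225 + (15 + (20 - 2)))*362 = (225 + (15 + 18))*362 = (225 + 33)*362 = 258*362 = 93396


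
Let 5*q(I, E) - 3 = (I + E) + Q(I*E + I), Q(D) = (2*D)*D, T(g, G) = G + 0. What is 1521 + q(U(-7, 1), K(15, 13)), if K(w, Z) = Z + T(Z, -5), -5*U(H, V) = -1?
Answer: 190567/125 ≈ 1524.5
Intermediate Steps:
T(g, G) = G
Q(D) = 2*D²
U(H, V) = ⅕ (U(H, V) = -⅕*(-1) = ⅕)
K(w, Z) = -5 + Z (K(w, Z) = Z - 5 = -5 + Z)
q(I, E) = ⅗ + E/5 + I/5 + 2*(I + E*I)²/5 (q(I, E) = ⅗ + ((I + E) + 2*(I*E + I)²)/5 = ⅗ + ((E + I) + 2*(E*I + I)²)/5 = ⅗ + ((E + I) + 2*(I + E*I)²)/5 = ⅗ + (E + I + 2*(I + E*I)²)/5 = ⅗ + (E/5 + I/5 + 2*(I + E*I)²/5) = ⅗ + E/5 + I/5 + 2*(I + E*I)²/5)
1521 + q(U(-7, 1), K(15, 13)) = 1521 + (⅗ + (-5 + 13)/5 + (⅕)*(⅕) + 2*(⅕)²*(1 + (-5 + 13))²/5) = 1521 + (⅗ + (⅕)*8 + 1/25 + (⅖)*(1/25)*(1 + 8)²) = 1521 + (⅗ + 8/5 + 1/25 + (⅖)*(1/25)*9²) = 1521 + (⅗ + 8/5 + 1/25 + (⅖)*(1/25)*81) = 1521 + (⅗ + 8/5 + 1/25 + 162/125) = 1521 + 442/125 = 190567/125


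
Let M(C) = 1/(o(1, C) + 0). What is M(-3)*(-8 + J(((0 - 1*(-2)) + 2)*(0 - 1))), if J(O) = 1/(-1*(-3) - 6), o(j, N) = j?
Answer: -25/3 ≈ -8.3333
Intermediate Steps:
M(C) = 1 (M(C) = 1/(1 + 0) = 1/1 = 1)
J(O) = -1/3 (J(O) = 1/(3 - 6) = 1/(-3) = -1/3)
M(-3)*(-8 + J(((0 - 1*(-2)) + 2)*(0 - 1))) = 1*(-8 - 1/3) = 1*(-25/3) = -25/3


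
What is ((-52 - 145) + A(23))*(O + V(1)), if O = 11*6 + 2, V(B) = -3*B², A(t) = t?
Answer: -11310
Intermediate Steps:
O = 68 (O = 66 + 2 = 68)
((-52 - 145) + A(23))*(O + V(1)) = ((-52 - 145) + 23)*(68 - 3*1²) = (-197 + 23)*(68 - 3*1) = -174*(68 - 3) = -174*65 = -11310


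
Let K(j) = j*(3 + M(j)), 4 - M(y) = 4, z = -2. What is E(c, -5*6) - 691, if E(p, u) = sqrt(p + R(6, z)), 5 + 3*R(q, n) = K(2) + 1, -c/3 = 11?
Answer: -691 + I*sqrt(291)/3 ≈ -691.0 + 5.6862*I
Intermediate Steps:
M(y) = 0 (M(y) = 4 - 1*4 = 4 - 4 = 0)
K(j) = 3*j (K(j) = j*(3 + 0) = j*3 = 3*j)
c = -33 (c = -3*11 = -33)
R(q, n) = 2/3 (R(q, n) = -5/3 + (3*2 + 1)/3 = -5/3 + (6 + 1)/3 = -5/3 + (1/3)*7 = -5/3 + 7/3 = 2/3)
E(p, u) = sqrt(2/3 + p) (E(p, u) = sqrt(p + 2/3) = sqrt(2/3 + p))
E(c, -5*6) - 691 = sqrt(6 + 9*(-33))/3 - 691 = sqrt(6 - 297)/3 - 691 = sqrt(-291)/3 - 691 = (I*sqrt(291))/3 - 691 = I*sqrt(291)/3 - 691 = -691 + I*sqrt(291)/3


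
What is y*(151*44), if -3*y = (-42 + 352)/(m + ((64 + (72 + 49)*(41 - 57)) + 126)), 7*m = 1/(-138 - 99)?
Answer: 227796184/579323 ≈ 393.21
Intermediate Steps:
m = -1/1659 (m = 1/(7*(-138 - 99)) = (⅐)/(-237) = (⅐)*(-1/237) = -1/1659 ≈ -0.00060277)
y = 34286/579323 (y = -(-42 + 352)/(3*(-1/1659 + ((64 + (72 + 49)*(41 - 57)) + 126))) = -310/(3*(-1/1659 + ((64 + 121*(-16)) + 126))) = -310/(3*(-1/1659 + ((64 - 1936) + 126))) = -310/(3*(-1/1659 + (-1872 + 126))) = -310/(3*(-1/1659 - 1746)) = -310/(3*(-2896615/1659)) = -310*(-1659)/(3*2896615) = -⅓*(-102858/579323) = 34286/579323 ≈ 0.059183)
y*(151*44) = 34286*(151*44)/579323 = (34286/579323)*6644 = 227796184/579323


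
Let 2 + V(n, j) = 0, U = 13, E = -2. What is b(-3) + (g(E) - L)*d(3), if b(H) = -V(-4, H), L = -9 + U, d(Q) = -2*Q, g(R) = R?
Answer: 38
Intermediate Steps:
V(n, j) = -2 (V(n, j) = -2 + 0 = -2)
L = 4 (L = -9 + 13 = 4)
b(H) = 2 (b(H) = -1*(-2) = 2)
b(-3) + (g(E) - L)*d(3) = 2 + (-2 - 1*4)*(-2*3) = 2 + (-2 - 4)*(-6) = 2 - 6*(-6) = 2 + 36 = 38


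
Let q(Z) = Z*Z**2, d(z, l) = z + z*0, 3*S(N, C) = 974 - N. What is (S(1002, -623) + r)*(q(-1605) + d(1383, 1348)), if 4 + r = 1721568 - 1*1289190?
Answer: -1787619817711916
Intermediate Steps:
S(N, C) = 974/3 - N/3 (S(N, C) = (974 - N)/3 = 974/3 - N/3)
d(z, l) = z (d(z, l) = z + 0 = z)
q(Z) = Z**3
r = 432374 (r = -4 + (1721568 - 1*1289190) = -4 + (1721568 - 1289190) = -4 + 432378 = 432374)
(S(1002, -623) + r)*(q(-1605) + d(1383, 1348)) = ((974/3 - 1/3*1002) + 432374)*((-1605)**3 + 1383) = ((974/3 - 334) + 432374)*(-4134520125 + 1383) = (-28/3 + 432374)*(-4134518742) = (1297094/3)*(-4134518742) = -1787619817711916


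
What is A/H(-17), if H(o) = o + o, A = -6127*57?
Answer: 349239/34 ≈ 10272.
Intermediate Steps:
A = -349239
H(o) = 2*o
A/H(-17) = -349239/(2*(-17)) = -349239/(-34) = -349239*(-1/34) = 349239/34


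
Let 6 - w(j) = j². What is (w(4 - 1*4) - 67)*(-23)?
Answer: 1403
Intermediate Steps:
w(j) = 6 - j²
(w(4 - 1*4) - 67)*(-23) = ((6 - (4 - 1*4)²) - 67)*(-23) = ((6 - (4 - 4)²) - 67)*(-23) = ((6 - 1*0²) - 67)*(-23) = ((6 - 1*0) - 67)*(-23) = ((6 + 0) - 67)*(-23) = (6 - 67)*(-23) = -61*(-23) = 1403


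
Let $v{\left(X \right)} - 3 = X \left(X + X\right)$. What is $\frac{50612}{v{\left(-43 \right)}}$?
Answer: $\frac{50612}{3701} \approx 13.675$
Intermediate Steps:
$v{\left(X \right)} = 3 + 2 X^{2}$ ($v{\left(X \right)} = 3 + X \left(X + X\right) = 3 + X 2 X = 3 + 2 X^{2}$)
$\frac{50612}{v{\left(-43 \right)}} = \frac{50612}{3 + 2 \left(-43\right)^{2}} = \frac{50612}{3 + 2 \cdot 1849} = \frac{50612}{3 + 3698} = \frac{50612}{3701}$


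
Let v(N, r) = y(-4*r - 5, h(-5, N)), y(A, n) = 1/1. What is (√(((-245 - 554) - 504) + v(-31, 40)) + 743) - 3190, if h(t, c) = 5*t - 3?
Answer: -2447 + I*√1302 ≈ -2447.0 + 36.083*I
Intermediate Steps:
h(t, c) = -3 + 5*t
y(A, n) = 1
v(N, r) = 1
(√(((-245 - 554) - 504) + v(-31, 40)) + 743) - 3190 = (√(((-245 - 554) - 504) + 1) + 743) - 3190 = (√((-799 - 504) + 1) + 743) - 3190 = (√(-1303 + 1) + 743) - 3190 = (√(-1302) + 743) - 3190 = (I*√1302 + 743) - 3190 = (743 + I*√1302) - 3190 = -2447 + I*√1302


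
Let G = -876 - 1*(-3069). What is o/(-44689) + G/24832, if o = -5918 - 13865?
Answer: 589254433/1109717248 ≈ 0.53100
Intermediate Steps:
o = -19783
G = 2193 (G = -876 + 3069 = 2193)
o/(-44689) + G/24832 = -19783/(-44689) + 2193/24832 = -19783*(-1/44689) + 2193*(1/24832) = 19783/44689 + 2193/24832 = 589254433/1109717248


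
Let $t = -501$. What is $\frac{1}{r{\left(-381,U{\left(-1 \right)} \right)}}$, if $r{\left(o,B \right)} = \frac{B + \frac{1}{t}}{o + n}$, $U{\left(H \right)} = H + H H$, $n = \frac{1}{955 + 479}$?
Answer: $\frac{91240951}{478} \approx 1.9088 \cdot 10^{5}$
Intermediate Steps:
$n = \frac{1}{1434} \approx 0.00069735$
$U{\left(H \right)} = H + H^{2}$
$r{\left(o,B \right)} = \frac{- \frac{1}{501} + B}{\frac{1}{1434} + o}$ ($r{\left(o,B \right)} = \frac{B + \frac{1}{-501}}{o + \frac{1}{1434}} = \frac{B - \frac{1}{501}}{\frac{1}{1434} + o} = \frac{- \frac{1}{501} + B}{\frac{1}{1434} + o}$)
$\frac{1}{r{\left(-381,U{\left(-1 \right)} \right)}} = \frac{1}{\frac{478}{167} \frac{1}{1 + 1434 \left(-381\right)} \left(-1 + 501 \left(- (1 - 1)\right)\right)} = \frac{1}{\frac{478}{167} \frac{1}{1 - 546354} \left(-1 + 501 \left(\left(-1\right) 0\right)\right)} = \frac{1}{\frac{478}{167} \frac{1}{-546353} \left(-1 + 501 \cdot 0\right)} = \frac{1}{\frac{478}{167} \left(- \frac{1}{546353}\right) \left(-1 + 0\right)} = \frac{1}{\frac{478}{167} \left(- \frac{1}{546353}\right) \left(-1\right)} = \frac{1}{\frac{478}{91240951}} = \frac{91240951}{478}$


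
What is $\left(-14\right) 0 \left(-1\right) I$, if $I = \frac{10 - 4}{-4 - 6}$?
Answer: $0$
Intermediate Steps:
$I = - \frac{3}{5}$ ($I = \frac{6}{-10} = 6 \left(- \frac{1}{10}\right) = - \frac{3}{5} \approx -0.6$)
$\left(-14\right) 0 \left(-1\right) I = \left(-14\right) 0 \left(-1\right) \left(- \frac{3}{5}\right) = 0 \left(-1\right) \left(- \frac{3}{5}\right) = 0 \left(- \frac{3}{5}\right) = 0$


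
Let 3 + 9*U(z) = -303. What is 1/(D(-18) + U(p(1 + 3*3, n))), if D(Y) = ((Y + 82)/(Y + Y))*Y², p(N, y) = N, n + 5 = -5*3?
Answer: -1/610 ≈ -0.0016393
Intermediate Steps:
n = -20 (n = -5 - 5*3 = -5 - 15 = -20)
U(z) = -34 (U(z) = -⅓ + (⅑)*(-303) = -⅓ - 101/3 = -34)
D(Y) = Y*(82 + Y)/2 (D(Y) = ((82 + Y)/((2*Y)))*Y² = ((82 + Y)*(1/(2*Y)))*Y² = ((82 + Y)/(2*Y))*Y² = Y*(82 + Y)/2)
1/(D(-18) + U(p(1 + 3*3, n))) = 1/((½)*(-18)*(82 - 18) - 34) = 1/((½)*(-18)*64 - 34) = 1/(-576 - 34) = 1/(-610) = -1/610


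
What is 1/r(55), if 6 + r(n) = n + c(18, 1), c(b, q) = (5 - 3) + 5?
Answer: 1/56 ≈ 0.017857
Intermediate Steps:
c(b, q) = 7 (c(b, q) = 2 + 5 = 7)
r(n) = 1 + n (r(n) = -6 + (n + 7) = -6 + (7 + n) = 1 + n)
1/r(55) = 1/(1 + 55) = 1/56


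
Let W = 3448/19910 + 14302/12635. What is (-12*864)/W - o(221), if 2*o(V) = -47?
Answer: -52009762975/6566366 ≈ -7920.6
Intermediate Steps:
o(V) = -47/2 (o(V) = (½)*(-47) = -47/2)
W = 6566366/5031257 (W = 3448*(1/19910) + 14302*(1/12635) = 1724/9955 + 14302/12635 = 6566366/5031257 ≈ 1.3051)
(-12*864)/W - o(221) = (-12*864)/(6566366/5031257) - 1*(-47/2) = -10368*5031257/6566366 + 47/2 = -26082036288/3283183 + 47/2 = -52009762975/6566366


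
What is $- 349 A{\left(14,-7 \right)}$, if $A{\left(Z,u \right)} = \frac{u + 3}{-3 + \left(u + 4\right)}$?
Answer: $- \frac{698}{3} \approx -232.67$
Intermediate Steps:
$A{\left(Z,u \right)} = \frac{3 + u}{1 + u}$ ($A{\left(Z,u \right)} = \frac{3 + u}{-3 + \left(4 + u\right)} = \frac{3 + u}{1 + u}$)
$- 349 A{\left(14,-7 \right)} = - 349 \frac{3 - 7}{1 - 7} = - 349 \frac{1}{-6} \left(-4\right) = - 349 \left(\left(- \frac{1}{6}\right) \left(-4\right)\right) = \left(-349\right) \frac{2}{3} = - \frac{698}{3}$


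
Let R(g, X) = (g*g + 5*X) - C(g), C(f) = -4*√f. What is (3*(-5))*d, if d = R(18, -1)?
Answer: -4785 - 180*√2 ≈ -5039.6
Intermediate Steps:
R(g, X) = g² + 4*√g + 5*X (R(g, X) = (g*g + 5*X) - (-4)*√g = (g² + 5*X) + 4*√g = g² + 4*√g + 5*X)
d = 319 + 12*√2 (d = 18² + 4*√18 + 5*(-1) = 324 + 4*(3*√2) - 5 = 324 + 12*√2 - 5 = 319 + 12*√2 ≈ 335.97)
(3*(-5))*d = (3*(-5))*(319 + 12*√2) = -15*(319 + 12*√2) = -4785 - 180*√2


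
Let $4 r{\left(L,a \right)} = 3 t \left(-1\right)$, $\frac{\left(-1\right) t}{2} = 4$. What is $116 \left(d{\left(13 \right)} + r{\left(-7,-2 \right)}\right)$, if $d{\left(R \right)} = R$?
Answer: $2204$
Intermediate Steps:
$t = -8$ ($t = \left(-2\right) 4 = -8$)
$r{\left(L,a \right)} = 6$ ($r{\left(L,a \right)} = \frac{3 \left(-8\right) \left(-1\right)}{4} = \frac{\left(-24\right) \left(-1\right)}{4} = \frac{1}{4} \cdot 24 = 6$)
$116 \left(d{\left(13 \right)} + r{\left(-7,-2 \right)}\right) = 116 \left(13 + 6\right) = 116 \cdot 19 = 2204$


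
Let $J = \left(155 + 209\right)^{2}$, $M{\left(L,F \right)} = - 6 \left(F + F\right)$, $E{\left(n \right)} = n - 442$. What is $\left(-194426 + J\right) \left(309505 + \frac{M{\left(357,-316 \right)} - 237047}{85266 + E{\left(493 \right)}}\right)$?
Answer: $- \frac{1635311493121900}{85317} \approx -1.9167 \cdot 10^{10}$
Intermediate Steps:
$E{\left(n \right)} = -442 + n$
$M{\left(L,F \right)} = - 12 F$ ($M{\left(L,F \right)} = - 6 \cdot 2 F = - 12 F$)
$J = 132496$ ($J = 364^{2} = 132496$)
$\left(-194426 + J\right) \left(309505 + \frac{M{\left(357,-316 \right)} - 237047}{85266 + E{\left(493 \right)}}\right) = \left(-194426 + 132496\right) \left(309505 + \frac{\left(-12\right) \left(-316\right) - 237047}{85266 + \left(-442 + 493\right)}\right) = - 61930 \left(309505 + \frac{3792 - 237047}{85266 + 51}\right) = - 61930 \left(309505 - \frac{233255}{85317}\right) = \left(-61930\right) \frac{26405804830}{85317} = - \frac{1635311493121900}{85317}$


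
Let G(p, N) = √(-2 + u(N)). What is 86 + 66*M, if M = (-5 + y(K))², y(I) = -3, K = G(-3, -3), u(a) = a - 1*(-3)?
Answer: 4310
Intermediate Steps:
u(a) = 3 + a (u(a) = a + 3 = 3 + a)
G(p, N) = √(1 + N) (G(p, N) = √(-2 + (3 + N)) = √(1 + N))
K = I*√2 (K = √(1 - 3) = √(-2) = I*√2 ≈ 1.4142*I)
M = 64 (M = (-5 - 3)² = (-8)² = 64)
86 + 66*M = 86 + 66*64 = 86 + 4224 = 4310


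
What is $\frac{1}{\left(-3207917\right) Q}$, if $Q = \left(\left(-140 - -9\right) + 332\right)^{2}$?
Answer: $- \frac{1}{129603054717} \approx -7.7159 \cdot 10^{-12}$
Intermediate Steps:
$Q = 40401$ ($Q = \left(\left(-140 + \left(12 - 3\right)\right) + 332\right)^{2} = \left(\left(-140 + 9\right) + 332\right)^{2} = \left(-131 + 332\right)^{2} = 201^{2} = 40401$)
$\frac{1}{\left(-3207917\right) Q} = \frac{1}{\left(-3207917\right) 40401} = \left(- \frac{1}{3207917}\right) \frac{1}{40401} = - \frac{1}{129603054717}$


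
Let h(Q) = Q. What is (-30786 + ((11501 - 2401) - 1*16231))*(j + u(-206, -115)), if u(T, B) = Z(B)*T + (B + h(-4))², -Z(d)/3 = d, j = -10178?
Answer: 2543737779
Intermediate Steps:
Z(d) = -3*d
u(T, B) = (-4 + B)² - 3*B*T (u(T, B) = (-3*B)*T + (B - 4)² = -3*B*T + (-4 + B)² = (-4 + B)² - 3*B*T)
(-30786 + ((11501 - 2401) - 1*16231))*(j + u(-206, -115)) = (-30786 + ((11501 - 2401) - 1*16231))*(-10178 + ((-4 - 115)² - 3*(-115)*(-206))) = (-30786 + (9100 - 16231))*(-10178 + ((-119)² - 71070)) = (-30786 - 7131)*(-10178 + (14161 - 71070)) = -37917*(-10178 - 56909) = -37917*(-67087) = 2543737779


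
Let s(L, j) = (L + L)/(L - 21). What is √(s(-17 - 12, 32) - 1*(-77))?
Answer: √1954/5 ≈ 8.8408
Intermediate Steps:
s(L, j) = 2*L/(-21 + L) (s(L, j) = (2*L)/(-21 + L) = 2*L/(-21 + L))
√(s(-17 - 12, 32) - 1*(-77)) = √(2*(-17 - 12)/(-21 + (-17 - 12)) - 1*(-77)) = √(2*(-29)/(-21 - 29) + 77) = √(2*(-29)/(-50) + 77) = √(2*(-29)*(-1/50) + 77) = √(29/25 + 77) = √(1954/25) = √1954/5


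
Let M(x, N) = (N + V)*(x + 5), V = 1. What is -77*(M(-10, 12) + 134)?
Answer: -5313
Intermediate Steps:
M(x, N) = (1 + N)*(5 + x) (M(x, N) = (N + 1)*(x + 5) = (1 + N)*(5 + x))
-77*(M(-10, 12) + 134) = -77*((5 - 10 + 5*12 + 12*(-10)) + 134) = -77*((5 - 10 + 60 - 120) + 134) = -77*(-65 + 134) = -77*69 = -5313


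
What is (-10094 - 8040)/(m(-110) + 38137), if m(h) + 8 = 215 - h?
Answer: -9067/19227 ≈ -0.47158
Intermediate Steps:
m(h) = 207 - h (m(h) = -8 + (215 - h) = 207 - h)
(-10094 - 8040)/(m(-110) + 38137) = (-10094 - 8040)/((207 - 1*(-110)) + 38137) = -18134/((207 + 110) + 38137) = -18134/(317 + 38137) = -18134/38454 = -18134*1/38454 = -9067/19227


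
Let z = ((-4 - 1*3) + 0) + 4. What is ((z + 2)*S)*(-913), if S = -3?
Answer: -2739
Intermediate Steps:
z = -3 (z = ((-4 - 3) + 0) + 4 = (-7 + 0) + 4 = -7 + 4 = -3)
((z + 2)*S)*(-913) = ((-3 + 2)*(-3))*(-913) = -1*(-3)*(-913) = 3*(-913) = -2739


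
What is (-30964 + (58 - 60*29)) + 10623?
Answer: -22023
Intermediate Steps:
(-30964 + (58 - 60*29)) + 10623 = (-30964 + (58 - 1740)) + 10623 = (-30964 - 1682) + 10623 = -32646 + 10623 = -22023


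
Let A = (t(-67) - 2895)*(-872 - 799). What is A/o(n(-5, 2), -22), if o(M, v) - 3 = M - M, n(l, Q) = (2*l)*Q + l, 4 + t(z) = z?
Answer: 1652062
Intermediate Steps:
t(z) = -4 + z
A = 4956186 (A = ((-4 - 67) - 2895)*(-872 - 799) = (-71 - 2895)*(-1671) = -2966*(-1671) = 4956186)
n(l, Q) = l + 2*Q*l (n(l, Q) = 2*Q*l + l = l + 2*Q*l)
o(M, v) = 3 (o(M, v) = 3 + (M - M) = 3 + 0 = 3)
A/o(n(-5, 2), -22) = 4956186/3 = 4956186*(1/3) = 1652062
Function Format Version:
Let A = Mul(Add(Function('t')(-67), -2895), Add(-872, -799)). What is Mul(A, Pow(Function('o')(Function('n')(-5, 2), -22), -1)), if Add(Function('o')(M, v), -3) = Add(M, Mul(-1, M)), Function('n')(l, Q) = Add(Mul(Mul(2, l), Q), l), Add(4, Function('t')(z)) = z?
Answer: 1652062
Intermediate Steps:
Function('t')(z) = Add(-4, z)
A = 4956186 (A = Mul(Add(Add(-4, -67), -2895), Add(-872, -799)) = Mul(Add(-71, -2895), -1671) = Mul(-2966, -1671) = 4956186)
Function('n')(l, Q) = Add(l, Mul(2, Q, l)) (Function('n')(l, Q) = Add(Mul(2, Q, l), l) = Add(l, Mul(2, Q, l)))
Function('o')(M, v) = 3 (Function('o')(M, v) = Add(3, Add(M, Mul(-1, M))) = Add(3, 0) = 3)
Mul(A, Pow(Function('o')(Function('n')(-5, 2), -22), -1)) = Mul(4956186, Pow(3, -1)) = Mul(4956186, Rational(1, 3)) = 1652062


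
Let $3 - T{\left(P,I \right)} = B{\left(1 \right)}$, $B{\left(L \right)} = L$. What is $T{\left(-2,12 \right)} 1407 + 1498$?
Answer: $4312$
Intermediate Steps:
$T{\left(P,I \right)} = 2$ ($T{\left(P,I \right)} = 3 - 1 = 2$)
$T{\left(-2,12 \right)} 1407 + 1498 = 2 \cdot 1407 + 1498 = 2814 + 1498 = 4312$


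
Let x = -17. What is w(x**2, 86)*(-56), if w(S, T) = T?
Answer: -4816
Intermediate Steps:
w(x**2, 86)*(-56) = 86*(-56) = -4816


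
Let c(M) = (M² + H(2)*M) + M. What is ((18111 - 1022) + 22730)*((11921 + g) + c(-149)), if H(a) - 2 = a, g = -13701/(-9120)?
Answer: 4040459692893/3040 ≈ 1.3291e+9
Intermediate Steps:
g = 4567/3040 (g = -13701*(-1/9120) = 4567/3040 ≈ 1.5023)
H(a) = 2 + a
c(M) = M² + 5*M (c(M) = (M² + (2 + 2)*M) + M = (M² + 4*M) + M = M² + 5*M)
((18111 - 1022) + 22730)*((11921 + g) + c(-149)) = ((18111 - 1022) + 22730)*((11921 + 4567/3040) - 149*(5 - 149)) = (17089 + 22730)*(36244407/3040 - 149*(-144)) = 39819*(36244407/3040 + 21456) = 39819*(101470647/3040) = 4040459692893/3040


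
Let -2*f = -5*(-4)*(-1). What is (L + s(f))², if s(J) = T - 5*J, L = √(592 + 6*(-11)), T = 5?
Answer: (45 - √526)² ≈ 486.88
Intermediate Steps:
f = 10 (f = -(-5*(-4))*(-1)/2 = -10*(-1) = -½*(-20) = 10)
L = √526 (L = √(592 - 66) = √526 ≈ 22.935)
s(J) = 5 - 5*J
(L + s(f))² = (√526 + (5 - 5*10))² = (√526 + (5 - 50))² = (√526 - 45)² = (-45 + √526)²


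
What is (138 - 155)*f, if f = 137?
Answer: -2329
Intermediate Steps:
(138 - 155)*f = (138 - 155)*137 = -17*137 = -2329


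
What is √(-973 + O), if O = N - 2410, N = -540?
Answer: I*√3923 ≈ 62.634*I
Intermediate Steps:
O = -2950 (O = -540 - 2410 = -2950)
√(-973 + O) = √(-973 - 2950) = √(-3923) = I*√3923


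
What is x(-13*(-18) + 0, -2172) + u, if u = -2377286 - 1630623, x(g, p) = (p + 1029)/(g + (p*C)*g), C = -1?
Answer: -226438842809/56498 ≈ -4.0079e+6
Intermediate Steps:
x(g, p) = (1029 + p)/(g - g*p) (x(g, p) = (p + 1029)/(g + (p*(-1))*g) = (1029 + p)/(g + (-p)*g) = (1029 + p)/(g - g*p))
u = -4007909
x(-13*(-18) + 0, -2172) + u = (-1029 - 1*(-2172))/((-13*(-18) + 0)*(-1 - 2172)) - 4007909 = (-1029 + 2172)/((234 + 0)*(-2173)) - 4007909 = -1/2173*1143/234 - 4007909 = (1/234)*(-1/2173)*1143 - 4007909 = -127/56498 - 4007909 = -226438842809/56498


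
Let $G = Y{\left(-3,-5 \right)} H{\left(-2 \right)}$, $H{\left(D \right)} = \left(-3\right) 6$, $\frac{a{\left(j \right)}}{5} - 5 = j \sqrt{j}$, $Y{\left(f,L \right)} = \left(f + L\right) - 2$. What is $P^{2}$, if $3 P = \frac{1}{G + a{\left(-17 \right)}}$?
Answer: $\frac{i}{450 \left(- 1616 i + 697 \sqrt{17}\right)} \approx -3.3036 \cdot 10^{-7} + 5.875 \cdot 10^{-7} i$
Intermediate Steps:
$Y{\left(f,L \right)} = -2 + L + f$ ($Y{\left(f,L \right)} = \left(L + f\right) - 2 = -2 + L + f$)
$a{\left(j \right)} = 25 + 5 j^{\frac{3}{2}}$ ($a{\left(j \right)} = 25 + 5 j \sqrt{j} = 25 + 5 j^{\frac{3}{2}}$)
$H{\left(D \right)} = -18$
$G = 180$ ($G = \left(-2 - 5 - 3\right) \left(-18\right) = \left(-10\right) \left(-18\right) = 180$)
$P = \frac{1}{3 \left(205 - 85 i \sqrt{17}\right)}$ ($P = \frac{1}{3 \left(180 + \left(25 + 5 \left(-17\right)^{\frac{3}{2}}\right)\right)} = \frac{1}{3 \left(180 + \left(25 + 5 \left(- 17 i \sqrt{17}\right)\right)\right)} = \frac{1}{3 \left(180 + \left(25 - 85 i \sqrt{17}\right)\right)} = \frac{1}{3 \left(205 - 85 i \sqrt{17}\right)} \approx 0.00041452 + 0.00070865 i$)
$P^{2} = \left(\frac{i}{15 \left(17 \sqrt{17} + 41 i\right)}\right)^{2} = - \frac{1}{225 \left(17 \sqrt{17} + 41 i\right)^{2}}$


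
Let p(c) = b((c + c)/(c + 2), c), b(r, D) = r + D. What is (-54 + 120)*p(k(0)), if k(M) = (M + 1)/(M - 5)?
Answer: -418/15 ≈ -27.867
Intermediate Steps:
b(r, D) = D + r
k(M) = (1 + M)/(-5 + M)
p(c) = c + 2*c/(2 + c) (p(c) = c + (c + c)/(c + 2) = c + (2*c)/(2 + c) = c + 2*c/(2 + c))
(-54 + 120)*p(k(0)) = (-54 + 120)*(((1 + 0)/(-5 + 0))*(4 + (1 + 0)/(-5 + 0))/(2 + (1 + 0)/(-5 + 0))) = 66*((1/(-5))*(4 + 1/(-5))/(2 + 1/(-5))) = 66*((-1/5*1)*(4 - 1/5*1)/(2 - 1/5*1)) = 66*(-(4 - 1/5)/(5*(2 - 1/5))) = 66*(-1/5*19/5/9/5) = 66*(-1/5*5/9*19/5) = 66*(-19/45) = -418/15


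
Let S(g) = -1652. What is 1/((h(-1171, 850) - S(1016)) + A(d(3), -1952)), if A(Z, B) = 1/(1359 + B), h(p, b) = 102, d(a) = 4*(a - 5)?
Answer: 593/1040121 ≈ 0.00057013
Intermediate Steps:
d(a) = -20 + 4*a (d(a) = 4*(-5 + a) = -20 + 4*a)
1/((h(-1171, 850) - S(1016)) + A(d(3), -1952)) = 1/((102 - 1*(-1652)) + 1/(1359 - 1952)) = 1/((102 + 1652) + 1/(-593)) = 1/(1754 - 1/593) = 1/(1040121/593) = 593/1040121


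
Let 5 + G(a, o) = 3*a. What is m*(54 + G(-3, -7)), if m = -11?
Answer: -440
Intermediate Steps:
G(a, o) = -5 + 3*a
m*(54 + G(-3, -7)) = -11*(54 + (-5 + 3*(-3))) = -11*(54 + (-5 - 9)) = -11*(54 - 14) = -11*40 = -440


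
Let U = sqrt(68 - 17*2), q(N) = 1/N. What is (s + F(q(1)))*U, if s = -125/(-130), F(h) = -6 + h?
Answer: -105*sqrt(34)/26 ≈ -23.548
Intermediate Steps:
q(N) = 1/N
U = sqrt(34) (U = sqrt(68 - 34) = sqrt(34) ≈ 5.8309)
s = 25/26 (s = -125*(-1/130) = 25/26 ≈ 0.96154)
(s + F(q(1)))*U = (25/26 + (-6 + 1/1))*sqrt(34) = (25/26 + (-6 + 1))*sqrt(34) = (25/26 - 5)*sqrt(34) = -105*sqrt(34)/26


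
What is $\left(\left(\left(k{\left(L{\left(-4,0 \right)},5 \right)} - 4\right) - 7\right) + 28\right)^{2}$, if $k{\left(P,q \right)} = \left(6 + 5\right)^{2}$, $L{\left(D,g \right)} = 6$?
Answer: $19044$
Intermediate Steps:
$k{\left(P,q \right)} = 121$ ($k{\left(P,q \right)} = 11^{2} = 121$)
$\left(\left(\left(k{\left(L{\left(-4,0 \right)},5 \right)} - 4\right) - 7\right) + 28\right)^{2} = \left(\left(\left(121 - 4\right) - 7\right) + 28\right)^{2} = \left(\left(117 - 7\right) + 28\right)^{2} = \left(110 + 28\right)^{2} = 138^{2} = 19044$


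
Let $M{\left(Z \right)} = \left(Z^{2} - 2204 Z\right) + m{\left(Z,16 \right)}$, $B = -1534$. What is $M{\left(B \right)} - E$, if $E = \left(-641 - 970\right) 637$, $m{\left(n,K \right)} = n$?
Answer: $6758765$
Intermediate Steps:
$M{\left(Z \right)} = Z^{2} - 2203 Z$ ($M{\left(Z \right)} = \left(Z^{2} - 2204 Z\right) + Z = Z^{2} - 2203 Z$)
$E = -1026207$ ($E = \left(-1611\right) 637 = -1026207$)
$M{\left(B \right)} - E = - 1534 \left(-2203 - 1534\right) - -1026207 = \left(-1534\right) \left(-3737\right) + 1026207 = 5732558 + 1026207 = 6758765$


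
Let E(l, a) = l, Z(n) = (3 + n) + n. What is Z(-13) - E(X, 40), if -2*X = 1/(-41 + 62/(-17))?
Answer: -34931/1518 ≈ -23.011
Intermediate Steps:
X = 17/1518 (X = -1/(2*(-41 + 62/(-17))) = -1/(2*(-41 + 62*(-1/17))) = -1/(2*(-41 - 62/17)) = -1/(2*(-759/17)) = -½*(-17/759) = 17/1518 ≈ 0.011199)
Z(n) = 3 + 2*n
Z(-13) - E(X, 40) = (3 + 2*(-13)) - 1*17/1518 = (3 - 26) - 17/1518 = -23 - 17/1518 = -34931/1518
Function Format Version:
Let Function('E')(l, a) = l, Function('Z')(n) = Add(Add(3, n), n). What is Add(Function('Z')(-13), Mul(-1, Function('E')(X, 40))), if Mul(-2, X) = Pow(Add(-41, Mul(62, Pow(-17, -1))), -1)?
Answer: Rational(-34931, 1518) ≈ -23.011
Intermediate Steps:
X = Rational(17, 1518) (X = Mul(Rational(-1, 2), Pow(Add(-41, Mul(62, Pow(-17, -1))), -1)) = Mul(Rational(-1, 2), Pow(Add(-41, Mul(62, Rational(-1, 17))), -1)) = Mul(Rational(-1, 2), Pow(Add(-41, Rational(-62, 17)), -1)) = Mul(Rational(-1, 2), Pow(Rational(-759, 17), -1)) = Mul(Rational(-1, 2), Rational(-17, 759)) = Rational(17, 1518) ≈ 0.011199)
Function('Z')(n) = Add(3, Mul(2, n))
Add(Function('Z')(-13), Mul(-1, Function('E')(X, 40))) = Add(Add(3, Mul(2, -13)), Mul(-1, Rational(17, 1518))) = Add(Add(3, -26), Rational(-17, 1518)) = Add(-23, Rational(-17, 1518)) = Rational(-34931, 1518)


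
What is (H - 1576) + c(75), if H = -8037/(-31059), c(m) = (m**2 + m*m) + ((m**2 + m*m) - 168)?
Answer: 71629849/3451 ≈ 20756.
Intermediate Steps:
c(m) = -168 + 4*m**2 (c(m) = (m**2 + m**2) + ((m**2 + m**2) - 168) = 2*m**2 + (2*m**2 - 168) = 2*m**2 + (-168 + 2*m**2) = -168 + 4*m**2)
H = 893/3451 (H = -8037*(-1/31059) = 893/3451 ≈ 0.25877)
(H - 1576) + c(75) = (893/3451 - 1576) + (-168 + 4*75**2) = -5437883/3451 + (-168 + 4*5625) = -5437883/3451 + (-168 + 22500) = -5437883/3451 + 22332 = 71629849/3451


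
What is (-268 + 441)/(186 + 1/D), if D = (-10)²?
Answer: 17300/18601 ≈ 0.93006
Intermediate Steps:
D = 100
(-268 + 441)/(186 + 1/D) = (-268 + 441)/(186 + 1/100) = 173/(186 + 1/100) = 173/(18601/100) = 173*(100/18601) = 17300/18601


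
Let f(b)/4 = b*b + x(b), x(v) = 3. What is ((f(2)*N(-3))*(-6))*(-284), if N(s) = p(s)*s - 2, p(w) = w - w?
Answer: -95424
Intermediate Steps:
p(w) = 0
f(b) = 12 + 4*b² (f(b) = 4*(b*b + 3) = 4*(b² + 3) = 4*(3 + b²) = 12 + 4*b²)
N(s) = -2 (N(s) = 0*s - 2 = 0 - 2 = -2)
((f(2)*N(-3))*(-6))*(-284) = (((12 + 4*2²)*(-2))*(-6))*(-284) = (((12 + 4*4)*(-2))*(-6))*(-284) = (((12 + 16)*(-2))*(-6))*(-284) = ((28*(-2))*(-6))*(-284) = -56*(-6)*(-284) = 336*(-284) = -95424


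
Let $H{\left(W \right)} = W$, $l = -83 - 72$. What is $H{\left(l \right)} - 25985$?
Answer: $-26140$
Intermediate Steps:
$l = -155$ ($l = -83 - 72 = -155$)
$H{\left(l \right)} - 25985 = -155 - 25985 = -26140$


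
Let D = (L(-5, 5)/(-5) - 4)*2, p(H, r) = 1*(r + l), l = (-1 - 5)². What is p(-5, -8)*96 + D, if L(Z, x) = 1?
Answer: 13398/5 ≈ 2679.6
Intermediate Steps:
l = 36 (l = (-6)² = 36)
p(H, r) = 36 + r (p(H, r) = 1*(r + 36) = 1*(36 + r) = 36 + r)
D = -42/5 (D = (1/(-5) - 4)*2 = (1*(-⅕) - 4)*2 = (-⅕ - 4)*2 = -21/5*2 = -42/5 ≈ -8.4000)
p(-5, -8)*96 + D = (36 - 8)*96 - 42/5 = 28*96 - 42/5 = 2688 - 42/5 = 13398/5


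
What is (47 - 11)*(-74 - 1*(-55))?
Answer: -684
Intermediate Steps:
(47 - 11)*(-74 - 1*(-55)) = 36*(-74 + 55) = 36*(-19) = -684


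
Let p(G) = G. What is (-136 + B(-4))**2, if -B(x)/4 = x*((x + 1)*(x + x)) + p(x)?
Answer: 69696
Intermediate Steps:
B(x) = -4*x - 8*x**2*(1 + x) (B(x) = -4*(x*((x + 1)*(x + x)) + x) = -4*(x*((1 + x)*(2*x)) + x) = -4*(x*(2*x*(1 + x)) + x) = -4*(2*x**2*(1 + x) + x) = -4*(x + 2*x**2*(1 + x)) = -4*x - 8*x**2*(1 + x))
(-136 + B(-4))**2 = (-136 + 4*(-4)*(-1 - 2*(-4) - 2*(-4)**2))**2 = (-136 + 4*(-4)*(-1 + 8 - 2*16))**2 = (-136 + 4*(-4)*(-1 + 8 - 32))**2 = (-136 + 4*(-4)*(-25))**2 = (-136 + 400)**2 = 264**2 = 69696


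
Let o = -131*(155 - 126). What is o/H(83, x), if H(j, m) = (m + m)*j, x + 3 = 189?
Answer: -3799/30876 ≈ -0.12304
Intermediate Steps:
x = 186 (x = -3 + 189 = 186)
H(j, m) = 2*j*m (H(j, m) = (2*m)*j = 2*j*m)
o = -3799 (o = -131*29 = -3799)
o/H(83, x) = -3799/(2*83*186) = -3799/30876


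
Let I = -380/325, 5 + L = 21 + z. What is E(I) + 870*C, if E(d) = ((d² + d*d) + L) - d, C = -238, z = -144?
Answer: -875352808/4225 ≈ -2.0718e+5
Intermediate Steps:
L = -128 (L = -5 + (21 - 144) = -5 - 123 = -128)
I = -76/65 (I = -380*1/325 = -76/65 ≈ -1.1692)
E(d) = -128 - d + 2*d² (E(d) = ((d² + d*d) - 128) - d = ((d² + d²) - 128) - d = (2*d² - 128) - d = (-128 + 2*d²) - d = -128 - d + 2*d²)
E(I) + 870*C = (-128 - 1*(-76/65) + 2*(-76/65)²) + 870*(-238) = (-128 + 76/65 + 2*(5776/4225)) - 207060 = (-128 + 76/65 + 11552/4225) - 207060 = -524308/4225 - 207060 = -875352808/4225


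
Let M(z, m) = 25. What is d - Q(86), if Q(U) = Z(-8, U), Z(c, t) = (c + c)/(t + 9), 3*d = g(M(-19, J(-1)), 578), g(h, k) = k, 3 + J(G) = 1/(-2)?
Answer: 54958/285 ≈ 192.83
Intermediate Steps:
J(G) = -7/2 (J(G) = -3 + 1/(-2) = -3 + 1*(-1/2) = -3 - 1/2 = -7/2)
d = 578/3 (d = (1/3)*578 = 578/3 ≈ 192.67)
Z(c, t) = 2*c/(9 + t) (Z(c, t) = (2*c)/(9 + t) = 2*c/(9 + t))
Q(U) = -16/(9 + U) (Q(U) = 2*(-8)/(9 + U) = -16/(9 + U))
d - Q(86) = 578/3 - (-16)/(9 + 86) = 578/3 - (-16)/95 = 578/3 - 1*(-16/95) = 578/3 + 16/95 = 54958/285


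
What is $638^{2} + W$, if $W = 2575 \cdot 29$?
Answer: $481719$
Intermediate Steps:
$W = 74675$
$638^{2} + W = 638^{2} + 74675 = 407044 + 74675 = 481719$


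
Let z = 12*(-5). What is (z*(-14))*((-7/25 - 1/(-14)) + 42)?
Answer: 175524/5 ≈ 35105.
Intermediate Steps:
z = -60
(z*(-14))*((-7/25 - 1/(-14)) + 42) = (-60*(-14))*((-7/25 - 1/(-14)) + 42) = 840*((-7*1/25 - 1*(-1/14)) + 42) = 840*((-7/25 + 1/14) + 42) = 840*(-73/350 + 42) = 840*(14627/350) = 175524/5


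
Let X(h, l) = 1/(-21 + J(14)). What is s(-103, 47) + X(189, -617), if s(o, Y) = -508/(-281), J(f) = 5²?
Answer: 2313/1124 ≈ 2.0578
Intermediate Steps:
J(f) = 25
X(h, l) = ¼ (X(h, l) = 1/(-21 + 25) = 1/4 = ¼)
s(o, Y) = 508/281 (s(o, Y) = -508*(-1/281) = 508/281)
s(-103, 47) + X(189, -617) = 508/281 + ¼ = 2313/1124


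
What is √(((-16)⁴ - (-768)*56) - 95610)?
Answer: √12934 ≈ 113.73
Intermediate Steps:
√(((-16)⁴ - (-768)*56) - 95610) = √((65536 - 1*(-43008)) - 95610) = √((65536 + 43008) - 95610) = √(108544 - 95610) = √12934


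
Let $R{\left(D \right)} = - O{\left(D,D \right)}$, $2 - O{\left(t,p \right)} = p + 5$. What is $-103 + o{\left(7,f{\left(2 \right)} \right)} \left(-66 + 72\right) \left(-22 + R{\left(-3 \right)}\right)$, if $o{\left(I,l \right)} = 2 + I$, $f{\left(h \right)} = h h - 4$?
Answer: $-1291$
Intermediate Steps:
$O{\left(t,p \right)} = -3 - p$ ($O{\left(t,p \right)} = 2 - \left(p + 5\right) = 2 - \left(5 + p\right) = -3 - p$)
$R{\left(D \right)} = 3 + D$ ($R{\left(D \right)} = - (-3 - D) = 3 + D$)
$f{\left(h \right)} = -4 + h^{2}$ ($f{\left(h \right)} = h^{2} - 4 = -4 + h^{2}$)
$-103 + o{\left(7,f{\left(2 \right)} \right)} \left(-66 + 72\right) \left(-22 + R{\left(-3 \right)}\right) = -103 + \left(2 + 7\right) \left(-66 + 72\right) \left(-22 + \left(3 - 3\right)\right) = -103 + 9 \cdot 6 \left(-22 + 0\right) = -103 + 9 \cdot 6 \left(-22\right) = -103 + 9 \left(-132\right) = -103 - 1188 = -1291$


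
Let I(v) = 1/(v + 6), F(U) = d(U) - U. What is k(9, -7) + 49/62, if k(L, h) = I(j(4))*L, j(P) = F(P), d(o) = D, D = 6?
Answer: 475/248 ≈ 1.9153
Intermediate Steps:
d(o) = 6
F(U) = 6 - U
j(P) = 6 - P
I(v) = 1/(6 + v)
k(L, h) = L/8 (k(L, h) = L/(6 + (6 - 1*4)) = L/(6 + (6 - 4)) = L/(6 + 2) = L/8)
k(9, -7) + 49/62 = (1/8)*9 + 49/62 = 9/8 + 49*(1/62) = 9/8 + 49/62 = 475/248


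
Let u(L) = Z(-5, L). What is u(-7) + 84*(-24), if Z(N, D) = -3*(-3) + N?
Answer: -2012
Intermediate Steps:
Z(N, D) = 9 + N
u(L) = 4 (u(L) = 9 - 5 = 4)
u(-7) + 84*(-24) = 4 + 84*(-24) = 4 - 2016 = -2012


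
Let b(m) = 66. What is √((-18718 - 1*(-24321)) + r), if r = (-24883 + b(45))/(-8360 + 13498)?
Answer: 57*√45486714/5138 ≈ 74.821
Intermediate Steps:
r = -24817/5138 (r = (-24883 + 66)/(-8360 + 13498) = -24817/5138 ≈ -4.8301)
√((-18718 - 1*(-24321)) + r) = √((-18718 - 1*(-24321)) - 24817/5138) = √((-18718 + 24321) - 24817/5138) = √(5603 - 24817/5138) = √(28763397/5138) = 57*√45486714/5138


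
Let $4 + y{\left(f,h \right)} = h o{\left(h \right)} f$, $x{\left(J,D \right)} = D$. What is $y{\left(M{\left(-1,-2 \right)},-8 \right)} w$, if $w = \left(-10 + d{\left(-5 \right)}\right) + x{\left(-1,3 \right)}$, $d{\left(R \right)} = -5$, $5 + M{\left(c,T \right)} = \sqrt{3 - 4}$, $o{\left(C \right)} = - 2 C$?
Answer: $-7632 + 1536 i \approx -7632.0 + 1536.0 i$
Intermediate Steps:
$M{\left(c,T \right)} = -5 + i$ ($M{\left(c,T \right)} = -5 + \sqrt{3 - 4} = -5 + \sqrt{-1} = -5 + i$)
$y{\left(f,h \right)} = -4 - 2 f h^{2}$ ($y{\left(f,h \right)} = -4 + h \left(- 2 h\right) f = -4 + - 2 h^{2} f = -4 - 2 f h^{2}$)
$w = -12$ ($w = \left(-10 - 5\right) + 3 = -15 + 3 = -12$)
$y{\left(M{\left(-1,-2 \right)},-8 \right)} w = \left(-4 - 2 \left(-5 + i\right) \left(-8\right)^{2}\right) \left(-12\right) = \left(-4 - 2 \left(-5 + i\right) 64\right) \left(-12\right) = \left(-4 + \left(640 - 128 i\right)\right) \left(-12\right) = \left(636 - 128 i\right) \left(-12\right) = -7632 + 1536 i$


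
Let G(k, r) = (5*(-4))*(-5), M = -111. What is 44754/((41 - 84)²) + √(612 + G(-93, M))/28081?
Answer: 44754/1849 + 2*√178/28081 ≈ 24.205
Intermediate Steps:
G(k, r) = 100 (G(k, r) = -20*(-5) = 100)
44754/((41 - 84)²) + √(612 + G(-93, M))/28081 = 44754/((41 - 84)²) + √(612 + 100)/28081 = 44754/((-43)²) + √712*(1/28081) = 44754/1849 + (2*√178)*(1/28081) = 44754*(1/1849) + 2*√178/28081 = 44754/1849 + 2*√178/28081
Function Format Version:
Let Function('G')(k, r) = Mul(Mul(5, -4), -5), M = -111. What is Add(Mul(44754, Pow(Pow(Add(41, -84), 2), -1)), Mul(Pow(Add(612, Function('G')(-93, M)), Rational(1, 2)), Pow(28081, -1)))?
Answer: Add(Rational(44754, 1849), Mul(Rational(2, 28081), Pow(178, Rational(1, 2)))) ≈ 24.205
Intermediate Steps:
Function('G')(k, r) = 100 (Function('G')(k, r) = Mul(-20, -5) = 100)
Add(Mul(44754, Pow(Pow(Add(41, -84), 2), -1)), Mul(Pow(Add(612, Function('G')(-93, M)), Rational(1, 2)), Pow(28081, -1))) = Add(Mul(44754, Pow(Pow(Add(41, -84), 2), -1)), Mul(Pow(Add(612, 100), Rational(1, 2)), Pow(28081, -1))) = Add(Mul(44754, Pow(Pow(-43, 2), -1)), Mul(Pow(712, Rational(1, 2)), Rational(1, 28081))) = Add(Mul(44754, Pow(1849, -1)), Mul(Mul(2, Pow(178, Rational(1, 2))), Rational(1, 28081))) = Add(Mul(44754, Rational(1, 1849)), Mul(Rational(2, 28081), Pow(178, Rational(1, 2)))) = Add(Rational(44754, 1849), Mul(Rational(2, 28081), Pow(178, Rational(1, 2))))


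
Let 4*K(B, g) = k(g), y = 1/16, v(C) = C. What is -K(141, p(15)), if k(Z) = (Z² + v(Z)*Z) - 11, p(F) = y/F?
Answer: 316799/115200 ≈ 2.7500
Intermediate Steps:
y = 1/16 ≈ 0.062500
p(F) = 1/(16*F)
k(Z) = -11 + 2*Z² (k(Z) = (Z² + Z*Z) - 11 = (Z² + Z²) - 11 = 2*Z² - 11 = -11 + 2*Z²)
K(B, g) = -11/4 + g²/2 (K(B, g) = (-11 + 2*g²)/4 = -11/4 + g²/2)
-K(141, p(15)) = -(-11/4 + ((1/16)/15)²/2) = -(-11/4 + ((1/16)*(1/15))²/2) = -(-11/4 + (1/240)²/2) = -(-11/4 + (½)*(1/57600)) = -(-11/4 + 1/115200) = -1*(-316799/115200) = 316799/115200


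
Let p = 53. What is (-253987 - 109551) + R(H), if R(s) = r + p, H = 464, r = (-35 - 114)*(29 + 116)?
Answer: -385090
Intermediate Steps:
r = -21605 (r = -149*145 = -21605)
R(s) = -21552 (R(s) = -21605 + 53 = -21552)
(-253987 - 109551) + R(H) = (-253987 - 109551) - 21552 = -363538 - 21552 = -385090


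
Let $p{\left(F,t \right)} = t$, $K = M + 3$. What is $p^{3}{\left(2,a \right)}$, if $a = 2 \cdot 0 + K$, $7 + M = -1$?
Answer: $-125$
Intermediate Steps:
$M = -8$ ($M = -7 - 1 = -8$)
$K = -5$ ($K = -8 + 3 = -5$)
$a = -5$ ($a = 2 \cdot 0 - 5 = 0 - 5 = -5$)
$p^{3}{\left(2,a \right)} = \left(-5\right)^{3} = -125$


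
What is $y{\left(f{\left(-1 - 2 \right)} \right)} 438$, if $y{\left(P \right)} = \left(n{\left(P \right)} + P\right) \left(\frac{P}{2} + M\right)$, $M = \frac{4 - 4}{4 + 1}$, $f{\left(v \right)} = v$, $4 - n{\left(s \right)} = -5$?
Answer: $-3942$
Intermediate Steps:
$n{\left(s \right)} = 9$ ($n{\left(s \right)} = 4 - -5 = 4 + 5 = 9$)
$M = 0$ ($M = \frac{0}{5} = 0 \cdot \frac{1}{5} = 0$)
$y{\left(P \right)} = \frac{P \left(9 + P\right)}{2}$ ($y{\left(P \right)} = \left(9 + P\right) \left(\frac{P}{2} + 0\right) = \left(9 + P\right) \frac{P}{2} = \frac{P \left(9 + P\right)}{2}$)
$y{\left(f{\left(-1 - 2 \right)} \right)} 438 = \frac{\left(-1 - 2\right) \left(9 - 3\right)}{2} \cdot 438 = \frac{1}{2} \left(-3\right) \left(9 - 3\right) 438 = \frac{1}{2} \left(-3\right) 6 \cdot 438 = \left(-9\right) 438 = -3942$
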